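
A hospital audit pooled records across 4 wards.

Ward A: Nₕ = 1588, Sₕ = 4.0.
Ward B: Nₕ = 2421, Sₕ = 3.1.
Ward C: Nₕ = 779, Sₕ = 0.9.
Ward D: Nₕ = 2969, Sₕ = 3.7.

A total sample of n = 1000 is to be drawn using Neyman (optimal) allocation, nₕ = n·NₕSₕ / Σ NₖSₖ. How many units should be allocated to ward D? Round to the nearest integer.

430

A: NₕSₕ = 1588·4.0 = 6352
B: NₕSₕ = 2421·3.1 = 7505.1
C: NₕSₕ = 779·0.9 = 701.1
D: NₕSₕ = 2969·3.7 = 10985.3
Σ NₕSₕ = 25543.5.
n_D = 1000·10985.3/25543.5 = 430.062... → 430.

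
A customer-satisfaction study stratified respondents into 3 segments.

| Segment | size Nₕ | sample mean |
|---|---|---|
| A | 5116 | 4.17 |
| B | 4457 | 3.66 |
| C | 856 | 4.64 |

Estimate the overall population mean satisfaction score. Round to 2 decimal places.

N = 5116 + 4457 + 856 = 10429.
Weight each subgroup mean by Nₕ/N and sum.
Σ Nₕx̄ₕ = 5116·4.17 + 4457·3.66 + 856·4.64 = 21333.72 + 16312.62 + 3971.84 = 41618.18.
Divide by N: 41618.18 / 10429 = 3.9906... → 3.99.

3.99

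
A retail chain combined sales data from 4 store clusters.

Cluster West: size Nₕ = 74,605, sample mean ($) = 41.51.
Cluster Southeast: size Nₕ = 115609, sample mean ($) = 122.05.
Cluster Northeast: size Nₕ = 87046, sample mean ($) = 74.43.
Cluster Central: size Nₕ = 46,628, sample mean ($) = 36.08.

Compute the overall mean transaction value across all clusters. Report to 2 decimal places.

N = 323888; weights Wₕ = Nₕ/N = (0.2303, 0.3569, 0.2688, 0.1440).
x̄_st = Σ Wₕ·x̄ₕ = 0.2303·41.51 + 0.3569·122.05 + 0.2688·74.43 + 0.1440·36.08 ≈ 78.3237...
→ 78.32.

78.32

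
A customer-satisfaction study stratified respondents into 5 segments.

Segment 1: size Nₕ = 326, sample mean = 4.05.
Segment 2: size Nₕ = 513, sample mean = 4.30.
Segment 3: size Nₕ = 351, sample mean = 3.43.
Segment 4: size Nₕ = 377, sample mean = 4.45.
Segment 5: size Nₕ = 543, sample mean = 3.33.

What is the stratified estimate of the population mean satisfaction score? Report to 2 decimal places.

3.89

N = 326 + 513 + 351 + 377 + 543 = 2110.
Overall mean = Σ (Nₕ/N)·x̄ₕ — weight by population share, not a simple average.
Σ Nₕx̄ₕ = 326·4.05 + 513·4.30 + 351·3.43 + 377·4.45 + 543·3.33 = 1320.3 + 2205.9 + 1203.93 + 1677.65 + 1808.19 = 8215.97.
Divide by N: 8215.97 / 2110 = 3.8938... → 3.89.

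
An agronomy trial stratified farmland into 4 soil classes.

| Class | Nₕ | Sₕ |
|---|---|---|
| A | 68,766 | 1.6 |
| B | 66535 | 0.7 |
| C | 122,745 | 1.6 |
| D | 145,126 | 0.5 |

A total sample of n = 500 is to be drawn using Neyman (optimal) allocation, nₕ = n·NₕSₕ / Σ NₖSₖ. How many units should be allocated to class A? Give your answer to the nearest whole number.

Σ NₕSₕ = 68766·1.6 + 66535·0.7 + 122745·1.6 + 145126·0.5 = 425555.1.
Share for A: 110025.6/425555.1 = 0.25855.
n_A = 500 × 0.25855 = 129.273... → 129.

129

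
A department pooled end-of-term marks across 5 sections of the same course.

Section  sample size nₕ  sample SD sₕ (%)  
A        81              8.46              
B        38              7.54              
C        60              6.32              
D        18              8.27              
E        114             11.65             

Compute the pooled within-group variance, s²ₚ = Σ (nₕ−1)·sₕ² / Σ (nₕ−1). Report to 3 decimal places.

87.206

Degrees of freedom: 80 + 37 + 59 + 17 + 113 = 306.
Σ(nₕ−1)sₕ² = 80·71.5716 + 37·56.8516 + 59·39.9424 + 17·68.3929 + 113·135.7225 = 26685.1606.
s²ₚ = 26685.1606 / 306 = 87.20641... → 87.206.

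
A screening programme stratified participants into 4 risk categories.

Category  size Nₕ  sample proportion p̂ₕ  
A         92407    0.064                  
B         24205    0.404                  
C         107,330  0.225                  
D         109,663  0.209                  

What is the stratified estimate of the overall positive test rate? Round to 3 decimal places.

Wₕ = Nₕ/N with N = 333605: 0.2770, 0.0726, 0.3217, 0.3287.
p̂_st = 0.2770·0.064 + 0.0726·0.404 + 0.3217·0.225 + 0.3287·0.209 ≈ 0.18813... → 0.188.

0.188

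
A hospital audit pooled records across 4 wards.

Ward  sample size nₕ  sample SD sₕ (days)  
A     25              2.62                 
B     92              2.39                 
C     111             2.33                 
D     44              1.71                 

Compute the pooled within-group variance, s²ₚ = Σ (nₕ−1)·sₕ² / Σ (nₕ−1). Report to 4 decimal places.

A: (25−1)·2.62² = 24·6.8644 = 164.7456
B: (92−1)·2.39² = 91·5.7121 = 519.8011
C: (111−1)·2.33² = 110·5.4289 = 597.179
D: (44−1)·1.71² = 43·2.9241 = 125.7363
Numerator = 1407.462; denominator = Σ(nₕ−1) = 268.
s²ₚ = 1407.462/268 = 5.251724... → 5.2517.

5.2517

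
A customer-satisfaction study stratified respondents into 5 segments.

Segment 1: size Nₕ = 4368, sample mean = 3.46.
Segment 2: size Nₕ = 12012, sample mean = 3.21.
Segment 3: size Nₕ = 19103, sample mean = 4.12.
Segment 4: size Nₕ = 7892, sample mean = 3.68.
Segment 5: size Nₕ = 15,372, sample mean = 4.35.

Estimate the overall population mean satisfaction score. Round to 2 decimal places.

3.89

N = 58747; weights Wₕ = Nₕ/N = (0.0744, 0.2045, 0.3252, 0.1343, 0.2617).
x̄_st = Σ Wₕ·x̄ₕ = 0.0744·3.46 + 0.2045·3.21 + 0.3252·4.12 + 0.1343·3.68 + 0.2617·4.35 ≈ 3.8859...
→ 3.89.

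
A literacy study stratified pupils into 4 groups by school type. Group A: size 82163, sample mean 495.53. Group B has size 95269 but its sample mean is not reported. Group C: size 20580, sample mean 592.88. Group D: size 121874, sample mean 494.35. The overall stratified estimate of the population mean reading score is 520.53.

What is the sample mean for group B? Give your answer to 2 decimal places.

559.95

N = 82163 + 95269 + 20580 + 121874 = 319886.
Overall total = μ·N = 520.53·319886 = 166510259.58.
Subtract the known strata: 82163·495.53 + 20580·592.88 + 121874·494.35 = 113164113.69.
Remaining total for group B: 166510259.58 − 113164113.69 = 53346145.89.
Divide by its size: 53346145.89 / 95269 = 559.9528... → 559.95.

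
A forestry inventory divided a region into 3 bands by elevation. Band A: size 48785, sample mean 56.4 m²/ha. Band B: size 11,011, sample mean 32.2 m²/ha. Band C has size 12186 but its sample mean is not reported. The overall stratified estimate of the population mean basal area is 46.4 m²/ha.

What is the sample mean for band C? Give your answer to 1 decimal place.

19.2

N = 48785 + 11011 + 12186 = 71982.
Overall total = μ·N = 46.4·71982 = 3339964.8.
Subtract the known strata: 48785·56.4 + 11011·32.2 = 3106028.2.
Remaining total for band C: 3339964.8 − 3106028.2 = 233936.6.
Divide by its size: 233936.6 / 12186 = 19.197... → 19.2.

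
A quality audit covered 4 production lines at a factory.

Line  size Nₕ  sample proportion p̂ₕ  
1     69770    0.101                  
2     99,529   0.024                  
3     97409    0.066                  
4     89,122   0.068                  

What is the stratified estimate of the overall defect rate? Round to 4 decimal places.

0.0616

Wₕ = Nₕ/N with N = 355830: 0.1961, 0.2797, 0.2738, 0.2505.
p̂_st = 0.1961·0.101 + 0.2797·0.024 + 0.2738·0.066 + 0.2505·0.068 ≈ 0.061616... → 0.0616.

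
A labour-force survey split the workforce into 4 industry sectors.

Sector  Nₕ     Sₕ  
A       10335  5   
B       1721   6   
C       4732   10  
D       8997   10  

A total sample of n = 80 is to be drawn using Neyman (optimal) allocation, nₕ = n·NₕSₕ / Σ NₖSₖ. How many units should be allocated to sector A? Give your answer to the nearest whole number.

21

A: NₕSₕ = 10335·5 = 51675
B: NₕSₕ = 1721·6 = 10326
C: NₕSₕ = 4732·10 = 47320
D: NₕSₕ = 8997·10 = 89970
Σ NₕSₕ = 199291.
n_A = 80·51675/199291 = 20.744... → 21.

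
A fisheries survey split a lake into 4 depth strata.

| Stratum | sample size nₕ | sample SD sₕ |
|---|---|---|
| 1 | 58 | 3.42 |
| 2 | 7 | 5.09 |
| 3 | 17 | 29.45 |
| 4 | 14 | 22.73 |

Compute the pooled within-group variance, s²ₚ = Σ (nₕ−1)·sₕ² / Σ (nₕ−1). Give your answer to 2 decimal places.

232.78

1: (58−1)·3.42² = 57·11.6964 = 666.6948
2: (7−1)·5.09² = 6·25.9081 = 155.4486
3: (17−1)·29.45² = 16·867.3025 = 13876.84
4: (14−1)·22.73² = 13·516.6529 = 6716.4877
Numerator = 21415.4711; denominator = Σ(nₕ−1) = 92.
s²ₚ = 21415.4711/92 = 232.7769... → 232.78.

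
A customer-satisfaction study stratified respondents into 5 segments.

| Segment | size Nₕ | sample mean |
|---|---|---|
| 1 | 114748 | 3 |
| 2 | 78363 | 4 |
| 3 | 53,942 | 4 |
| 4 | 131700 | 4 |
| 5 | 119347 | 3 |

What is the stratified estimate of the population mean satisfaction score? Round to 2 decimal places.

N = 498100; weights Wₕ = Nₕ/N = (0.2304, 0.1573, 0.1083, 0.2644, 0.2396).
x̄_st = Σ Wₕ·x̄ₕ = 0.2304·3 + 0.1573·4 + 0.1083·4 + 0.2644·4 + 0.2396·3 ≈ 3.5300...
→ 3.53.

3.53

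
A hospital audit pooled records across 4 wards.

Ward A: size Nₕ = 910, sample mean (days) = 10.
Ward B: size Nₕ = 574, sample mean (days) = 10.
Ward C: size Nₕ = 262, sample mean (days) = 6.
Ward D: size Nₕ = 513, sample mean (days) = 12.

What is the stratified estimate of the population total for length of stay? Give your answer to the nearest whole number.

22568

A: 910·10 = 9100
B: 574·10 = 5740
C: 262·6 = 1572
D: 513·12 = 6156
τ̂ = Σ Nₕx̄ₕ = 22568.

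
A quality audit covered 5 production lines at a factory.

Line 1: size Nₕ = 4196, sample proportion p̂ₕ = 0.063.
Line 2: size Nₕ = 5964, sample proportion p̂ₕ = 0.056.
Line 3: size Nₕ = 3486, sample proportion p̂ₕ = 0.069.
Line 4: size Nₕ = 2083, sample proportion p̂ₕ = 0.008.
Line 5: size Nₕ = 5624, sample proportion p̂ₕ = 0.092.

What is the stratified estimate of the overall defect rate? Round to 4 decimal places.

N = 4196 + 5964 + 3486 + 2083 + 5624 = 21353.
Overall proportion = Σ (Nₕ/N)·p̂ₕ.
Σ Nₕp̂ₕ = 264.348 + 333.984 + 240.534 + 16.664 + 517.408 = 1372.938.
1372.938 / 21353 = 0.064297... → 0.0643.

0.0643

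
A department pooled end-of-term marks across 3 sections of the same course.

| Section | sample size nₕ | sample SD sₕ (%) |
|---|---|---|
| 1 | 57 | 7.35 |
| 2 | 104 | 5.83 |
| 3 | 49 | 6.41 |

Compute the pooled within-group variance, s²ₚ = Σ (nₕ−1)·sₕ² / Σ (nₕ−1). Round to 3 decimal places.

1: (57−1)·7.35² = 56·54.0225 = 3025.26
2: (104−1)·5.83² = 103·33.9889 = 3500.8567
3: (49−1)·6.41² = 48·41.0881 = 1972.2288
Numerator = 8498.3455; denominator = Σ(nₕ−1) = 207.
s²ₚ = 8498.3455/207 = 41.05481... → 41.055.

41.055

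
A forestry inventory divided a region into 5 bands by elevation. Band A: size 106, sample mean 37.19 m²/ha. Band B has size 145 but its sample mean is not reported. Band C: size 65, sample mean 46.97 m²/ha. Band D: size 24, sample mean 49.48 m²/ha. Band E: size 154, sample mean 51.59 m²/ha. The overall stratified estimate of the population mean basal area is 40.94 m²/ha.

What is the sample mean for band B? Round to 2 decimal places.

28.25

Σ Nₕx̄ₕ = N·μ, so 145·x̄_B = 494·40.94 − (106·37.19 + 65·46.97 + 24·49.48 + 154·51.59).
= 20224.36 − 16127.57 = 4096.79.
x̄_B = 4096.79 / 145 = 28.2537... → 28.25.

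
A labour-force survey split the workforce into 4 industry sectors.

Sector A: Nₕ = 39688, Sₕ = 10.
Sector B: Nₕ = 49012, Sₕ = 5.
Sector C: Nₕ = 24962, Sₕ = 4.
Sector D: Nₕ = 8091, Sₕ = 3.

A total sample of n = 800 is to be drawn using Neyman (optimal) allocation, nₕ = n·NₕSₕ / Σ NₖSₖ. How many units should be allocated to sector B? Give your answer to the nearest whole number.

256

Σ NₕSₕ = 39688·10 + 49012·5 + 24962·4 + 8091·3 = 766061.
Share for B: 245060/766061 = 0.31990.
n_B = 800 × 0.31990 = 255.917... → 256.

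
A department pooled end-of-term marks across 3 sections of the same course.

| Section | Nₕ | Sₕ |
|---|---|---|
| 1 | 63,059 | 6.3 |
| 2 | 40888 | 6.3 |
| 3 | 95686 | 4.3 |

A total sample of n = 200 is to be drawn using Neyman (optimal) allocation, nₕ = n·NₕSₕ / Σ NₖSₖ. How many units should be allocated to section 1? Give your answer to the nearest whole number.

75

1: NₕSₕ = 63059·6.3 = 397271.7
2: NₕSₕ = 40888·6.3 = 257594.4
3: NₕSₕ = 95686·4.3 = 411449.8
Σ NₕSₕ = 1066315.9.
n_1 = 200·397271.7/1066315.9 = 74.513... → 75.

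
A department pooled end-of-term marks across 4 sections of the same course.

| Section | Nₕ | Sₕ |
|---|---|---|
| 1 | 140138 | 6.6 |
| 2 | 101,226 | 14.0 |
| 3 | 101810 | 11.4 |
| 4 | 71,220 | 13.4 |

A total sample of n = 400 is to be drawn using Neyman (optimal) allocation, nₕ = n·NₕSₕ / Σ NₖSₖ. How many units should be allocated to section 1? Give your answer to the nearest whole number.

1: NₕSₕ = 140138·6.6 = 924910.8
2: NₕSₕ = 101226·14.0 = 1417164
3: NₕSₕ = 101810·11.4 = 1160634
4: NₕSₕ = 71220·13.4 = 954348
Σ NₕSₕ = 4457056.8.
n_1 = 400·924910.8/4457056.8 = 83.006... → 83.

83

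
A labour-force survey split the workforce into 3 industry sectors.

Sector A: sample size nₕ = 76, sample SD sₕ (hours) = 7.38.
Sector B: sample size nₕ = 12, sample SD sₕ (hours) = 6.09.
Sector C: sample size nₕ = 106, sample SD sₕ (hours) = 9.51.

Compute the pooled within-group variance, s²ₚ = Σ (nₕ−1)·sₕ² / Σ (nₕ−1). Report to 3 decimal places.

A: (76−1)·7.38² = 75·54.4644 = 4084.83
B: (12−1)·6.09² = 11·37.0881 = 407.9691
C: (106−1)·9.51² = 105·90.4401 = 9496.2105
Numerator = 13989.0096; denominator = Σ(nₕ−1) = 191.
s²ₚ = 13989.0096/191 = 73.24089... → 73.241.

73.241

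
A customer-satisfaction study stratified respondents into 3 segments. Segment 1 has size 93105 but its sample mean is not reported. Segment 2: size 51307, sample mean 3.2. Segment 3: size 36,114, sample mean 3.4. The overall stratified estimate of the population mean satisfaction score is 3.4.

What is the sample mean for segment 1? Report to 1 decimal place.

3.5

Σ Nₕx̄ₕ = N·μ, so 93105·x̄_1 = 180526·3.4 − (51307·3.2 + 36114·3.4).
= 613788.4 − 286970 = 326818.4.
x̄_1 = 326818.4 / 93105 = 3.510... → 3.5.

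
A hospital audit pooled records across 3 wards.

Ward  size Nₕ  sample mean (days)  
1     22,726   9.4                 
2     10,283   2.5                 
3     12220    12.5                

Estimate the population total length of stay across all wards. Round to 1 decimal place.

392081.9

1: 22726·9.4 = 213624.4
2: 10283·2.5 = 25707.5
3: 12220·12.5 = 152750
τ̂ = Σ Nₕx̄ₕ = 392081.9.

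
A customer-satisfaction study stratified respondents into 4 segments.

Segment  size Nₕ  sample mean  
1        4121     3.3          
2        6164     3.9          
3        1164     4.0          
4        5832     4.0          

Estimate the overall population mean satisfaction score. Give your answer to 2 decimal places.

N = 17281; weights Wₕ = Nₕ/N = (0.2385, 0.3567, 0.0674, 0.3375).
x̄_st = Σ Wₕ·x̄ₕ = 0.2385·3.3 + 0.3567·3.9 + 0.0674·4.0 + 0.3375·4.0 ≈ 3.7974...
→ 3.80.

3.80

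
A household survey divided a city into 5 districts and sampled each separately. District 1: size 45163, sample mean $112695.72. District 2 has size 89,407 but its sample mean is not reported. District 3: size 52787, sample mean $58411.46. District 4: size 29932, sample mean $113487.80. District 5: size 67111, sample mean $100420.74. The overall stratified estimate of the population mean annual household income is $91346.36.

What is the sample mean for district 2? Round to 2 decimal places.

Σ Nₕx̄ₕ = N·μ, so 89407·x̄_2 = 284400·91346.36 − (45163·112695.72 + 52787·58411.46 + 29932·113487.80 + 67111·100420.74).
= 25978904784 − 18309295653.12 = 7669609130.88.
x̄_2 = 7669609130.88 / 89407 = 85783.0945... → 85783.09.

85783.09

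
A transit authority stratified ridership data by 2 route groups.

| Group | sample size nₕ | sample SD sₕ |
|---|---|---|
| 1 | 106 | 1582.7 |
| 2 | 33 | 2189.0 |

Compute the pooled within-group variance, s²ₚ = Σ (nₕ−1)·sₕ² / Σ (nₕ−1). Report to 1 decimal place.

3039078.1

Degrees of freedom: 105 + 32 = 137.
Σ(nₕ−1)sₕ² = 105·2504939.29 + 32·4791721 = 416353697.45.
s²ₚ = 416353697.45 / 137 = 3039078.084... → 3039078.1.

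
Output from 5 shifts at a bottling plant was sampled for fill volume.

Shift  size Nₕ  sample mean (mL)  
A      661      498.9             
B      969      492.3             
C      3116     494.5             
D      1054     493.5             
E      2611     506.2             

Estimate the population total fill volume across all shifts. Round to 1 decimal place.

A: 661·498.9 = 329772.9
B: 969·492.3 = 477038.7
C: 3116·494.5 = 1540862
D: 1054·493.5 = 520149
E: 2611·506.2 = 1321688.2
τ̂ = Σ Nₕx̄ₕ = 4189510.8.

4189510.8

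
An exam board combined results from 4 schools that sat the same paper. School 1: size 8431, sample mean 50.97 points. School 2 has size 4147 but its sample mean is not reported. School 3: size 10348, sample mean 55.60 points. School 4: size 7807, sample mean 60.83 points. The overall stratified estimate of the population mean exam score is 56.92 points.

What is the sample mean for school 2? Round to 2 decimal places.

64.95

N = 8431 + 4147 + 10348 + 7807 = 30733.
Overall total = μ·N = 56.92·30733 = 1749322.36.
Subtract the known strata: 8431·50.97 + 10348·55.60 + 7807·60.83 = 1479976.68.
Remaining total for school 2: 1749322.36 − 1479976.68 = 269345.68.
Divide by its size: 269345.68 / 4147 = 64.9495... → 64.95.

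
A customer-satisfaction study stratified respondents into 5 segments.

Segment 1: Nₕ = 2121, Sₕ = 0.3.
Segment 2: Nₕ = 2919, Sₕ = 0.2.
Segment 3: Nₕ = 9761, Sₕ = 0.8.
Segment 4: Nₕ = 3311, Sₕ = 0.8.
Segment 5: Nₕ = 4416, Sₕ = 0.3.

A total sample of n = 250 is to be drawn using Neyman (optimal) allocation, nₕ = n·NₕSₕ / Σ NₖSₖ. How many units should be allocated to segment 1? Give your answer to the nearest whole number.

12

1: NₕSₕ = 2121·0.3 = 636.3
2: NₕSₕ = 2919·0.2 = 583.8
3: NₕSₕ = 9761·0.8 = 7808.8
4: NₕSₕ = 3311·0.8 = 2648.8
5: NₕSₕ = 4416·0.3 = 1324.8
Σ NₕSₕ = 13002.5.
n_1 = 250·636.3/13002.5 = 12.234... → 12.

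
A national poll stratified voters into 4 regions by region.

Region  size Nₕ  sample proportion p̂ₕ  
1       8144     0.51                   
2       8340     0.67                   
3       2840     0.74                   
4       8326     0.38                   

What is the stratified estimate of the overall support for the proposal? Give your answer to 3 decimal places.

0.543

Wₕ = Nₕ/N with N = 27650: 0.2945, 0.3016, 0.1027, 0.3011.
p̂_st = 0.2945·0.51 + 0.3016·0.67 + 0.1027·0.74 + 0.3011·0.38 ≈ 0.54274... → 0.543.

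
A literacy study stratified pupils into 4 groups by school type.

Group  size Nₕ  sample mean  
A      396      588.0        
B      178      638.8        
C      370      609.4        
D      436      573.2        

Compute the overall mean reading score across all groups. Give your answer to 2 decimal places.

N = 1380; weights Wₕ = Nₕ/N = (0.2870, 0.1290, 0.2681, 0.3159).
x̄_st = Σ Wₕ·x̄ₕ = 0.2870·588.0 + 0.1290·638.8 + 0.2681·609.4 + 0.3159·573.2 ≈ 595.6142...
→ 595.61.

595.61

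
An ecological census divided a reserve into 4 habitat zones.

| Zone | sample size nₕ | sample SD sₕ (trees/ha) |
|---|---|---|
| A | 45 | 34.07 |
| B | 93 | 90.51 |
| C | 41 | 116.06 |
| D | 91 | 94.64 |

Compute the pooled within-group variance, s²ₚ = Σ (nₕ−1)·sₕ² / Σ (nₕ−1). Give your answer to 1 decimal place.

8081.4

Degrees of freedom: 44 + 92 + 40 + 90 = 266.
Σ(nₕ−1)sₕ² = 44·1160.7649 + 92·8192.0601 + 40·13469.9236 + 90·8956.7296 = 2149645.7928.
s²ₚ = 2149645.7928 / 266 = 8081.375... → 8081.4.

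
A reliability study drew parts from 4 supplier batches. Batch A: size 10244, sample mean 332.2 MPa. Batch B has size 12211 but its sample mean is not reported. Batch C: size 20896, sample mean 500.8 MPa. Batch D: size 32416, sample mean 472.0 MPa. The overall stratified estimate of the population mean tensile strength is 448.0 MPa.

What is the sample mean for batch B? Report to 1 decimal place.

391.1

Σ Nₕx̄ₕ = N·μ, so 12211·x̄_B = 75767·448.0 − (10244·332.2 + 20896·500.8 + 32416·472.0).
= 33943616 − 29168125.6 = 4775490.4.
x̄_B = 4775490.4 / 12211 = 391.081... → 391.1.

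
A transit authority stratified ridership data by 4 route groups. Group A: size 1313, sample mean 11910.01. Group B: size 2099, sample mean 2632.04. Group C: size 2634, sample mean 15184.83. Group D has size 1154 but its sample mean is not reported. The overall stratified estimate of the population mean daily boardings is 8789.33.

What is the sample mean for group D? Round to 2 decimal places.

Σ Nₕx̄ₕ = N·μ, so 1154·x̄_D = 7200·8789.33 − (1313·11910.01 + 2099·2632.04 + 2634·15184.83).
= 63283176 − 61159337.31 = 2123838.69.
x̄_D = 2123838.69 / 1154 = 1840.4148... → 1840.41.

1840.41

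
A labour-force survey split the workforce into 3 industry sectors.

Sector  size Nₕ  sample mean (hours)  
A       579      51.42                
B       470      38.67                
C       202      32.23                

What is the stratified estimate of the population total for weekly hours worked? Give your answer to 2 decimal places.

Estimate total by summing Nₕ·x̄ₕ over strata.
579·51.42 + 470·38.67 + 202·32.23 = 29772.18 + 18174.9 + 6510.46 = 54457.54.

54457.54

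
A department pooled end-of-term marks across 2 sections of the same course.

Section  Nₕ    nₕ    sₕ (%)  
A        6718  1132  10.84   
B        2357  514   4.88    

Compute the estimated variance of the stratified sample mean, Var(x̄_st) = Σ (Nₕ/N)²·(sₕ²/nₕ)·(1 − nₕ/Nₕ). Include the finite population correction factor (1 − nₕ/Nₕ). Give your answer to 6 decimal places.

N = 9075; Wₕ = Nₕ/N.
section A: (6718/9075)²·10.84²/1132·(1 − 1132/6718) = 0.047299854
section B: (2357/9075)²·4.88²/514·(1 − 514/2357) = 0.002443814
Sum = 0.049743668 → 0.049744.

0.049744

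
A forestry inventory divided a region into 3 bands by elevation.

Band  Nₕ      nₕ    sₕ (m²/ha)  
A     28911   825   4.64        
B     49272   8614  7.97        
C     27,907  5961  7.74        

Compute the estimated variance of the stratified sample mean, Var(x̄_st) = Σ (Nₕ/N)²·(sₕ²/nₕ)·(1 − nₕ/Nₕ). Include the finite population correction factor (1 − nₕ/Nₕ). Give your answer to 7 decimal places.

0.0037421

N = 106090. Term for each stratum: Wₕ²sₕ²/nₕ·(1−nₕ/Nₕ).
Var(x̄_st) = 0.0018827217 + 0.0013125295 + 0.0005468679 = 0.0037421191 → 0.0037421.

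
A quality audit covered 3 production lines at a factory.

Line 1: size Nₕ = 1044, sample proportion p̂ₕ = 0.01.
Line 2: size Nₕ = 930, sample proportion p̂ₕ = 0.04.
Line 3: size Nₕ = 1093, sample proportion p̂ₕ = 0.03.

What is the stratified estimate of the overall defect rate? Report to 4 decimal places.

0.0262

N = 1044 + 930 + 1093 = 3067.
Overall proportion = Σ (Nₕ/N)·p̂ₕ.
Σ Nₕp̂ₕ = 10.44 + 37.2 + 32.79 = 80.43.
80.43 / 3067 = 0.026224... → 0.0262.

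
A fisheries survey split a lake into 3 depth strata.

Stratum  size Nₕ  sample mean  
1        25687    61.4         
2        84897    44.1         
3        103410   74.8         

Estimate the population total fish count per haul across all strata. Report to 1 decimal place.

13056207.5

1: 25687·61.4 = 1577181.8
2: 84897·44.1 = 3743957.7
3: 103410·74.8 = 7735068
τ̂ = Σ Nₕx̄ₕ = 13056207.5.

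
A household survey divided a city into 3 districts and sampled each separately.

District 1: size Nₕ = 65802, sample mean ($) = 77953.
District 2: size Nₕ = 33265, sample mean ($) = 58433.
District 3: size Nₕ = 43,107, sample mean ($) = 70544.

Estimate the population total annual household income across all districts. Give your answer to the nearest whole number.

1: 65802·77953 = 5129463306
2: 33265·58433 = 1943773745
3: 43107·70544 = 3040940208
τ̂ = Σ Nₕx̄ₕ = 10114177259.

10114177259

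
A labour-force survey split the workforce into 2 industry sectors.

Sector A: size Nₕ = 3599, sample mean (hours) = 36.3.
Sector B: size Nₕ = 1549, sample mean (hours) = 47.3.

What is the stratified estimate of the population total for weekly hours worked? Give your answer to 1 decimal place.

Estimate total by summing Nₕ·x̄ₕ over strata.
3599·36.3 + 1549·47.3 = 130643.7 + 73267.7 = 203911.4.

203911.4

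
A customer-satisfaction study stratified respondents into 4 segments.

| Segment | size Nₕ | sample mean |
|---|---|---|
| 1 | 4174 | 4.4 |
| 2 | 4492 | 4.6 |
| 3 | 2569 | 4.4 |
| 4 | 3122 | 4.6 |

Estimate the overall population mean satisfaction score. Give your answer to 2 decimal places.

x̄_st = (Σ Nₕx̄ₕ) / (Σ Nₕ) = (4174·4.4 + 4492·4.6 + 2569·4.4 + 3122·4.6) / 14357
= 64693.6 / 14357 = 4.5061... → 4.51.

4.51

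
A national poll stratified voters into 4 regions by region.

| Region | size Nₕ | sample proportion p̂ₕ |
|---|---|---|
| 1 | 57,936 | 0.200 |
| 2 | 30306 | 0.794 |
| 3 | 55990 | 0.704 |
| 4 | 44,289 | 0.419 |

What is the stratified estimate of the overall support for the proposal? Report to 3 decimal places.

Wₕ = Nₕ/N with N = 188521: 0.3073, 0.1608, 0.2970, 0.2349.
p̂_st = 0.3073·0.200 + 0.1608·0.794 + 0.2970·0.704 + 0.2349·0.419 ≈ 0.49662... → 0.497.

0.497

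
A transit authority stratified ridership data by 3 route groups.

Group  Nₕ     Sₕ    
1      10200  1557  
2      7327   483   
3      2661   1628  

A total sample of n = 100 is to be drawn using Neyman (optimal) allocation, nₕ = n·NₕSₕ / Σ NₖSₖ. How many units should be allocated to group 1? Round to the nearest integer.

67

Σ NₕSₕ = 10200·1557 + 7327·483 + 2661·1628 = 23752449.
Share for 1: 15881400/23752449 = 0.66862.
n_1 = 100 × 0.66862 = 66.862... → 67.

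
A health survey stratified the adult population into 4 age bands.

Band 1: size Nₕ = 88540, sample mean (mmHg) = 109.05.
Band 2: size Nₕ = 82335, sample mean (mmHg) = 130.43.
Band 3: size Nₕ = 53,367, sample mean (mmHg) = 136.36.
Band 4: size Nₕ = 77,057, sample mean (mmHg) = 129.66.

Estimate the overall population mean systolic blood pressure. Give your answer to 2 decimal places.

N = 301299; weights Wₕ = Nₕ/N = (0.2939, 0.2733, 0.1771, 0.2557).
x̄_st = Σ Wₕ·x̄ₕ = 0.2939·109.05 + 0.2733·130.43 + 0.1771·136.36 + 0.2557·129.66 ≈ 125.0007...
→ 125.00.

125.00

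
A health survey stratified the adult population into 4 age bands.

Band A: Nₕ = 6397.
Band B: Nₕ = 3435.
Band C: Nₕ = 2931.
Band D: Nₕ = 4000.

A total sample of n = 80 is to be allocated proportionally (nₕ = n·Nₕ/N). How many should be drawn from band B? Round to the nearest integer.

16

Share of band B = 3435/16763 = 0.20492.
Allocate 80 × 0.20492 = 16.393... → 16.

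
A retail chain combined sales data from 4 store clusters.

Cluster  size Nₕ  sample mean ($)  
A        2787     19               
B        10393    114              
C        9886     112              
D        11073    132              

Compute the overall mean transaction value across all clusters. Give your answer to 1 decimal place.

N = 34139; weights Wₕ = Nₕ/N = (0.0816, 0.3044, 0.2896, 0.3244).
x̄_st = Σ Wₕ·x̄ₕ = 0.0816·19 + 0.3044·114 + 0.2896·112 + 0.3244·132 ≈ 111.504...
→ 111.5.

111.5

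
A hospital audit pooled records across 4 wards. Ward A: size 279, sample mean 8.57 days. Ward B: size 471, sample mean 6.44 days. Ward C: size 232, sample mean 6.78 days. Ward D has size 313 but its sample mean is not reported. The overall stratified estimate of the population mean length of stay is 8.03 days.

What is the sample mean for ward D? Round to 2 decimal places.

N = 279 + 471 + 232 + 313 = 1295.
Overall total = μ·N = 8.03·1295 = 10398.85.
Subtract the known strata: 279·8.57 + 471·6.44 + 232·6.78 = 6997.23.
Remaining total for ward D: 10398.85 − 6997.23 = 3401.62.
Divide by its size: 3401.62 / 313 = 10.8678... → 10.87.

10.87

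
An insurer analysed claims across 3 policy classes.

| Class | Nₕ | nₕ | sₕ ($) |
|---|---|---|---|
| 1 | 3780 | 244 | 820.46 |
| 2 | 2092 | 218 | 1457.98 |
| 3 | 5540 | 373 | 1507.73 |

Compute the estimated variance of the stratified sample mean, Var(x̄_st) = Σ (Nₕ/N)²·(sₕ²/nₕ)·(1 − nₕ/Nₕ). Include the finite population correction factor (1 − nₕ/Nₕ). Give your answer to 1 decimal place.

1916.2

N = 11412. Term for each stratum: Wₕ²sₕ²/nₕ·(1−nₕ/Nₕ).
Var(x̄_st) = 283.1428 + 293.5313 + 1339.5626 = 1916.2367 → 1916.2.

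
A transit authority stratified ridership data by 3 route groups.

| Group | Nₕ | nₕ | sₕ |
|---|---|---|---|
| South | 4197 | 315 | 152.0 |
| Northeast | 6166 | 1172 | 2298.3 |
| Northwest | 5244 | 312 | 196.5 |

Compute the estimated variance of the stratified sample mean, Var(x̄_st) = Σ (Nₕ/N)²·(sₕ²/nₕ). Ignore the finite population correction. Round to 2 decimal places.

N = 15607. Term for each stratum: Wₕ²sₕ²/nₕ.
Var(x̄_st) = 5.30415 + 703.48364 + 13.97195 = 722.75974 → 722.76.

722.76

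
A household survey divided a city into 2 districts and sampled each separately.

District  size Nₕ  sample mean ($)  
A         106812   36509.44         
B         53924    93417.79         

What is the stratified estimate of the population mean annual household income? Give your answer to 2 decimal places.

N = 106812 + 53924 = 160736.
Overall mean = Σ (Nₕ/N)·x̄ₕ — weight by population share, not a simple average.
Σ Nₕx̄ₕ = 106812·36509.44 + 53924·93417.79 = 3899646305.28 + 5037460907.96 = 8937107213.24.
Divide by N: 8937107213.24 / 160736 = 55601.1548... → 55601.15.

55601.15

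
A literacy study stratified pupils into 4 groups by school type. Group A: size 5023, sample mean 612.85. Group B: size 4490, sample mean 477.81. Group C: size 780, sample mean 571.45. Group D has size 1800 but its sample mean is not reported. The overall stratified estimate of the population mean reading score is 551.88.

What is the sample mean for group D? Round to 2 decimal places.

N = 5023 + 4490 + 780 + 1800 = 12093.
Overall total = μ·N = 551.88·12093 = 6673884.84.
Subtract the known strata: 5023·612.85 + 4490·477.81 + 780·571.45 = 5669443.45.
Remaining total for group D: 6673884.84 − 5669443.45 = 1004441.39.
Divide by its size: 1004441.39 / 1800 = 558.0230... → 558.02.

558.02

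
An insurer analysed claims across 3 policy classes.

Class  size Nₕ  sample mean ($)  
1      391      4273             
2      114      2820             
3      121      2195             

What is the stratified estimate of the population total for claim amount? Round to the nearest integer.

2257818

Estimate total by summing Nₕ·x̄ₕ over strata.
391·4273 + 114·2820 + 121·2195 = 1670743 + 321480 + 265595 = 2257818.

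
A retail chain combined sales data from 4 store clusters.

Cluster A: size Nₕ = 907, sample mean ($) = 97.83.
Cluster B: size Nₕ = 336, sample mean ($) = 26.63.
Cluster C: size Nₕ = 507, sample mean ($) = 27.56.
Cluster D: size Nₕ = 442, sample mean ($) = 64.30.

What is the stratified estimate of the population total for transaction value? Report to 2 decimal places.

140073.01

A: 907·97.83 = 88731.81
B: 336·26.63 = 8947.68
C: 507·27.56 = 13972.92
D: 442·64.30 = 28420.6
τ̂ = Σ Nₕx̄ₕ = 140073.01.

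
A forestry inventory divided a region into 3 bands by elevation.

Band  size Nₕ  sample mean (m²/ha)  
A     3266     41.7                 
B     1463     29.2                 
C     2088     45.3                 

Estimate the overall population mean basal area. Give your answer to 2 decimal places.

40.12

N = 3266 + 1463 + 2088 = 6817.
Weight each subgroup mean by Nₕ/N and sum.
Σ Nₕx̄ₕ = 3266·41.7 + 1463·29.2 + 2088·45.3 = 136192.2 + 42719.6 + 94586.4 = 273498.2.
Divide by N: 273498.2 / 6817 = 40.1200... → 40.12.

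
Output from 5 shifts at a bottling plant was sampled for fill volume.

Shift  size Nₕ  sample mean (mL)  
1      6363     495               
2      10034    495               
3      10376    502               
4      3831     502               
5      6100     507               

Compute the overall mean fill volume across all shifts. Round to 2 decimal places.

N = 36704; weights Wₕ = Nₕ/N = (0.1734, 0.2734, 0.2827, 0.1044, 0.1662).
x̄_st = Σ Wₕ·x̄ₕ = 0.1734·495 + 0.2734·495 + 0.2827·502 + 0.1044·502 + 0.1662·507 ≈ 499.7038...
→ 499.70.

499.70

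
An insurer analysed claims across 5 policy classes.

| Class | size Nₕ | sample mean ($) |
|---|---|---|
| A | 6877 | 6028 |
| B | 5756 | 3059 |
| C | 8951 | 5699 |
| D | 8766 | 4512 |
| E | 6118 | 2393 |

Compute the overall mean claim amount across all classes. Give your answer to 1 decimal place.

x̄_st = (Σ Nₕx̄ₕ) / (Σ Nₕ) = (6877·6028 + 5756·3059 + 8951·5699 + 8766·4512 + 6118·2393) / 36468
= 164266475 / 36468 = 4504.400... → 4504.4.

4504.4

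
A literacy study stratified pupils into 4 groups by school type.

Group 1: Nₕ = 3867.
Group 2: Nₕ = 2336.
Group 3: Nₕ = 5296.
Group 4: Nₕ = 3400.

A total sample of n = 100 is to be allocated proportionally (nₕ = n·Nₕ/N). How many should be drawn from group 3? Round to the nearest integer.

Share of group 3 = 5296/14899 = 0.35546.
Allocate 100 × 0.35546 = 35.546... → 36.

36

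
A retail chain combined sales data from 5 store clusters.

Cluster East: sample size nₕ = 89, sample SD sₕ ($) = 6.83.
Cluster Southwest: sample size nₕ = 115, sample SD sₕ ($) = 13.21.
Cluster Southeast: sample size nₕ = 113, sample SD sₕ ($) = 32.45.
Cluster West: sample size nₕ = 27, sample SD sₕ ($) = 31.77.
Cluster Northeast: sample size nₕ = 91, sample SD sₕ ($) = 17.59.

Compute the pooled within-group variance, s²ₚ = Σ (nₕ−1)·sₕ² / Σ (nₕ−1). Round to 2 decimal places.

455.87

Degrees of freedom: 88 + 114 + 112 + 26 + 90 = 430.
Σ(nₕ−1)sₕ² = 88·46.6489 + 114·174.5041 + 112·1053.0025 + 26·1009.3329 + 90·309.4081 = 196024.235.
s²ₚ = 196024.235 / 430 = 455.8703... → 455.87.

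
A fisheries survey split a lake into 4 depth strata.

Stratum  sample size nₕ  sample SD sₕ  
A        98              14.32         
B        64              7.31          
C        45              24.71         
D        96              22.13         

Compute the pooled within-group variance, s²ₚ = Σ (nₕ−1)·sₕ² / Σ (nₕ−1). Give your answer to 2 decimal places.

323.24

A: (98−1)·14.32² = 97·205.0624 = 19891.0528
B: (64−1)·7.31² = 63·53.4361 = 3366.4743
C: (45−1)·24.71² = 44·610.5841 = 26865.7004
D: (96−1)·22.13² = 95·489.7369 = 46525.0055
Numerator = 96648.233; denominator = Σ(nₕ−1) = 299.
s²ₚ = 96648.233/299 = 323.2382... → 323.24.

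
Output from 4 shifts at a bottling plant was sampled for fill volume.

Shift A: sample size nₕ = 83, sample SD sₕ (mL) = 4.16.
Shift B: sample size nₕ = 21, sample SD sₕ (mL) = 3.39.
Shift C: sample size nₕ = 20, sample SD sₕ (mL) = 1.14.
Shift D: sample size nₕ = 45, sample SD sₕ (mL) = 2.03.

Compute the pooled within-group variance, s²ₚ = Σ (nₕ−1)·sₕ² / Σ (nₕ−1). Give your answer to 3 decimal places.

11.242

A: (83−1)·4.16² = 82·17.3056 = 1419.0592
B: (21−1)·3.39² = 20·11.4921 = 229.842
C: (20−1)·1.14² = 19·1.2996 = 24.6924
D: (45−1)·2.03² = 44·4.1209 = 181.3196
Numerator = 1854.9132; denominator = Σ(nₕ−1) = 165.
s²ₚ = 1854.9132/165 = 11.24190... → 11.242.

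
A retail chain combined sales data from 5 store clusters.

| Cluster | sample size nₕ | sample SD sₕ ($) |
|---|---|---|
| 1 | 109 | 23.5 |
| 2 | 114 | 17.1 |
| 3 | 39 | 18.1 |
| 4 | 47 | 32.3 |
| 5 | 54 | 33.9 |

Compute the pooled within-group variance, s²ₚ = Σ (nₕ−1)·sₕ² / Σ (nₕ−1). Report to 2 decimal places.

1: (109−1)·23.5² = 108·552.25 = 59643
2: (114−1)·17.1² = 113·292.41 = 33042.33
3: (39−1)·18.1² = 38·327.61 = 12449.18
4: (47−1)·32.3² = 46·1043.29 = 47991.34
5: (54−1)·33.9² = 53·1149.21 = 60908.13
Numerator = 214033.98; denominator = Σ(nₕ−1) = 358.
s²ₚ = 214033.98/358 = 597.8603... → 597.86.

597.86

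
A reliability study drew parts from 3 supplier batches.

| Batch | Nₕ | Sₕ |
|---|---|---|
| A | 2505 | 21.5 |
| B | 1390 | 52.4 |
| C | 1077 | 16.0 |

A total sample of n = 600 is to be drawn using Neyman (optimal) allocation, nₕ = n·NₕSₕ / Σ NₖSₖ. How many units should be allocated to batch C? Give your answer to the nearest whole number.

A: NₕSₕ = 2505·21.5 = 53857.5
B: NₕSₕ = 1390·52.4 = 72836
C: NₕSₕ = 1077·16.0 = 17232
Σ NₕSₕ = 143925.5.
n_C = 600·17232/143925.5 = 71.837... → 72.

72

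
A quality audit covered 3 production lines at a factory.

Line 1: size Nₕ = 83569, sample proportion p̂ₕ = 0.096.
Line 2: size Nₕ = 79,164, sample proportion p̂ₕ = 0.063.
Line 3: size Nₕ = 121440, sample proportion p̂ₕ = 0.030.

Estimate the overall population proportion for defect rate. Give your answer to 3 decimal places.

0.059

Wₕ = Nₕ/N with N = 284173: 0.2941, 0.2786, 0.4273.
p̂_st = 0.2941·0.096 + 0.2786·0.063 + 0.4273·0.030 ≈ 0.05860... → 0.059.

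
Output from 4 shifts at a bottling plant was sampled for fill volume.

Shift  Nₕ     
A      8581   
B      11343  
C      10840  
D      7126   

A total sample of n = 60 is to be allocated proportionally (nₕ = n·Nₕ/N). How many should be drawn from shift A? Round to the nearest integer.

14

N = 8581 + 11343 + 10840 + 7126 = 37890.
n_A = 60·8581/37890 = 13.588... → 14.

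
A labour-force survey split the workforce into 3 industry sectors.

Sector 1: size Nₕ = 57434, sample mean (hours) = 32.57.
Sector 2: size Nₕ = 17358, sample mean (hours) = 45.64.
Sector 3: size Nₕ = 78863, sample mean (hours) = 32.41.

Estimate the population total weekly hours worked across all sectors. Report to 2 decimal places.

5218794.33

Estimate total by summing Nₕ·x̄ₕ over strata.
57434·32.57 + 17358·45.64 + 78863·32.41 = 1870625.38 + 792219.12 + 2555949.83 = 5218794.33.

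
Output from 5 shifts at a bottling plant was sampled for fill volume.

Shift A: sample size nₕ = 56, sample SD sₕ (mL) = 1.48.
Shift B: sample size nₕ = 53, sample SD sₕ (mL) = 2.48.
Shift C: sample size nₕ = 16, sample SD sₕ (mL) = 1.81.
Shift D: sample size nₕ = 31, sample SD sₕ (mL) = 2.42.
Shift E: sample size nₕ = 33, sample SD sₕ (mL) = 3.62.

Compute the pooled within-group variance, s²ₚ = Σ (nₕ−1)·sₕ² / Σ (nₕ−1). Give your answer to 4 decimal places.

5.8938

Degrees of freedom: 55 + 52 + 15 + 30 + 32 = 184.
Σ(nₕ−1)sₕ² = 55·2.1904 + 52·6.1504 + 15·3.2761 + 30·5.8564 + 32·13.1044 = 1084.4671.
s²ₚ = 1084.4671 / 184 = 5.893843... → 5.8938.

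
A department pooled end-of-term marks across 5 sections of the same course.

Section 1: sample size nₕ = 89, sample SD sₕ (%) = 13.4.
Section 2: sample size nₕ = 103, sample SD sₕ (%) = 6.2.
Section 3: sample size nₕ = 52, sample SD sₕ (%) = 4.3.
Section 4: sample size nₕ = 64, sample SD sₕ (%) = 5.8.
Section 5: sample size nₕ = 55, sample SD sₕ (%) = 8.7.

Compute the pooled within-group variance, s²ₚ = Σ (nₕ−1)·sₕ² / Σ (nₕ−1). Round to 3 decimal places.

1: (89−1)·13.4² = 88·179.56 = 15801.28
2: (103−1)·6.2² = 102·38.44 = 3920.88
3: (52−1)·4.3² = 51·18.49 = 942.99
4: (64−1)·5.8² = 63·33.64 = 2119.32
5: (55−1)·8.7² = 54·75.69 = 4087.26
Numerator = 26871.73; denominator = Σ(nₕ−1) = 358.
s²ₚ = 26871.73/358 = 75.06070... → 75.061.

75.061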